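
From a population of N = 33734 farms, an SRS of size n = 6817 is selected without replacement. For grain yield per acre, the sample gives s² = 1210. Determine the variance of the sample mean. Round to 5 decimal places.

0.14163

Under SRS without replacement, Var(ȳ) = (1 − f)·s²/n with f = n/N = 6817/33734 = 0.20208099.
Var(ȳ) = (1 − 0.20208099)·1210/6817 = 0.79791901·0.17749743 = 0.14162858.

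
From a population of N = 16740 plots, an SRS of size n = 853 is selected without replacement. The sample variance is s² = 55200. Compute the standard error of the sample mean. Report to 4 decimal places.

7.8368

Under SRS without replacement, Var(ȳ) = (1 − f)·s²/n with f = n/N = 853/16740 = 0.05095579.
Var(ȳ) = (1 − 0.05095579)·55200/853 = 0.94904421·64.712778 = 61.415287.
SE(ȳ) = √(61.415287) = 7.8368.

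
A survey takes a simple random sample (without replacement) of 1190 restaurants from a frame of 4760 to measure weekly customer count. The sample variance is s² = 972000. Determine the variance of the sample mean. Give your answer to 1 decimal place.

Under SRS without replacement, Var(ȳ) = (1 − f)·s²/n with f = n/N = 1190/4760 = 0.25000000.
Var(ȳ) = (1 − 0.25000000)·972000/1190 = 0.75000000·816.80672 = 612.60504.

612.6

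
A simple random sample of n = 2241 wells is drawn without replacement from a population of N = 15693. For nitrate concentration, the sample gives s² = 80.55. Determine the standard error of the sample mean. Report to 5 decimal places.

Under SRS without replacement, Var(ȳ) = (1 − f)·s²/n with f = n/N = 2241/15693 = 0.14280252.
Var(ȳ) = (1 − 0.14280252)·80.55/2241 = 0.85719748·0.035943775 = 0.030810913.
SE(ȳ) = √(0.030810913) = 0.17553.

0.17553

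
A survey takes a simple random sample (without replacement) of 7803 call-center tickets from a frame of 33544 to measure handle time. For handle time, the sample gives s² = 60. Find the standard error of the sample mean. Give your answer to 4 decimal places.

Under SRS without replacement, Var(ȳ) = (1 − f)·s²/n with f = n/N = 7803/33544 = 0.23261984.
Var(ȳ) = (1 − 0.23261984)·60/7803 = 0.76738016·0.0076893502 = 0.0059006548.
SE(ȳ) = √(0.0059006548) = 0.0768.

0.0768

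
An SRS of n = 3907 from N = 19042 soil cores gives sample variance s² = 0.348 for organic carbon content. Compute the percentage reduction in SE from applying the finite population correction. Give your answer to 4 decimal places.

f = n/N = 3907/19042 = 0.20517803.
SE_no-fpc = √(s²/n) = 0.009437738; SE_fpc = √((1−f)s²/n) = 0.0084140066.
Ratio = √(1−f) = 0.89152789. Reduction = 100·(1 − 0.89152789) = 10.8472%.

10.8472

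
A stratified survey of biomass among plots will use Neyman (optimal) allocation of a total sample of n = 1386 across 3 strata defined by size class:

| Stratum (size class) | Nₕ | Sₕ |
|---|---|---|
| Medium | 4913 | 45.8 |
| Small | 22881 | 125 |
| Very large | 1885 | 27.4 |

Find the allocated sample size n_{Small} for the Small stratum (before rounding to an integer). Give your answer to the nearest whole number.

1264

Neyman allocation: nₕ = n·NₕSₕ / Σⱼ NⱼSⱼ.
Σ NⱼSⱼ = 4913·45.8 + 22881·125 + 1885·27.4 = 3.1367894 × 10^6.
n_{Small} = 1386·22881·125 / (3.1367894 × 10^6) = 1264.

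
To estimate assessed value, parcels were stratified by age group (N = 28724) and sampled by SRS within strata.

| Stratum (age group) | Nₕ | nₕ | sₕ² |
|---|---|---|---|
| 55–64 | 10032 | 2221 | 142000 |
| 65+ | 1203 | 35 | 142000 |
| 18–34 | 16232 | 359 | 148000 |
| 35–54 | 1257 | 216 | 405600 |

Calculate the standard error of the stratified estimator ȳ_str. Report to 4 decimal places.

Var(ȳ_str) = Σₕ Wₕ²(1 − fₕ)sₕ²/nₕ with Wₕ = Nₕ/N, N = 28724.
55–64: Wₕ = 0.34925498; term = 0.34925498²·(1 − 0.22139155)·142000/2221 = 6.0721726.
65+: Wₕ = 0.04188135; term = 0.04188135²·(1 − 0.02909393)·142000/35 = 6.9093777.
18–34: Wₕ = 0.56510235; term = 0.56510235²·(1 − 0.02211681)·148000/359 = 128.73851.
35–54: Wₕ = 0.04376131; term = 0.04376131²·(1 − 0.17183771)·405600/216 = 2.9781075.
Sum = 144.69817.
SE = √(144.69817) = 12.0291.

12.0291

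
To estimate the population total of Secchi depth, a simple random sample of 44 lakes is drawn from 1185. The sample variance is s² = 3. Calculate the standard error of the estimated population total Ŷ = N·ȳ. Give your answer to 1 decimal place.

Var(Ŷ) = N²·Var(ȳ) = N²·(1 − n/N)·s²/n.
f = 44/1185 = 0.03713080; Var(ȳ) = 0.96286920·3/44 = 0.065650173.
Var(Ŷ) = 1185² · 0.065650173 = 92187.614.
SE(Ŷ) = √(92187.614) = 303.6.

303.6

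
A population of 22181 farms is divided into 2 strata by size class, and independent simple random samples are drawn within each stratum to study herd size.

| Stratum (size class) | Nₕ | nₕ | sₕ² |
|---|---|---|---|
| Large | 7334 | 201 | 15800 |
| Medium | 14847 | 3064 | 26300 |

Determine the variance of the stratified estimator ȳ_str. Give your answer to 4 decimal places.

Var(ȳ_str) = Σₕ Wₕ²(1 − fₕ)sₕ²/nₕ with Wₕ = Nₕ/N, N = 22181.
Large: Wₕ = 0.33064334; term = 0.33064334²·(1 − 0.02740660)·15800/201 = 8.3581838.
Medium: Wₕ = 0.66935666; term = 0.66935666²·(1 − 0.20637166)·26300/3064 = 3.052104.
Sum = 11.410288.

11.4103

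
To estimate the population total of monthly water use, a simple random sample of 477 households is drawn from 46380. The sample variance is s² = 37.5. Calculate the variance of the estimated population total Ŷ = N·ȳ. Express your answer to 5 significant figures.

1.6737 × 10^8

Var(Ŷ) = N²·Var(ȳ) = N²·(1 − n/N)·s²/n.
f = 477/46380 = 0.01028461; Var(ȳ) = 0.98971539·37.5/477 = 0.077807814.
Var(Ŷ) = 46380² · 0.077807814 = 1.6737273 × 10^8.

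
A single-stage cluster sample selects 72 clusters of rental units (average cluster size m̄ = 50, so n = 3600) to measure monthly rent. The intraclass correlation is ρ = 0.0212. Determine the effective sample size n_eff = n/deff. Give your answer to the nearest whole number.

1766

deff = 1 + (50 − 1)·0.0212 = 1 + 1.0388 = 2.0388.
n_eff = 3600 / 2.0388 = 1766.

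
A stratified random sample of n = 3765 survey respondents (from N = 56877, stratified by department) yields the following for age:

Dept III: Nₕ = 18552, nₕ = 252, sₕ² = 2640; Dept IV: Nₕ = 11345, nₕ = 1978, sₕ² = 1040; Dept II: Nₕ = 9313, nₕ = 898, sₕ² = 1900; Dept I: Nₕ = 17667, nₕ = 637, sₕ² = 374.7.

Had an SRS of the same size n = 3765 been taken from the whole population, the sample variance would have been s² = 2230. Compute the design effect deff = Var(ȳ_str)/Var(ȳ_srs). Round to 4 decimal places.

Var(ȳ_str) = Σ Wₕ²(1−fₕ)sₕ²/nₕ with Wₕ = Nₕ/56877:
  Dept III: (18552/56877)²·(1−252/18552)·2640/252 = 1.0994408
  Dept IV: (11345/56877)²·(1−1978/11345)·1040/1978 = 0.017271844
  Dept II: (9313/56877)²·(1−898/9313)·1900/898 = 0.051256344
  Dept I: (17667/56877)²·(1−637/17667)·374.7/637 = 0.054707687
  → Var(ȳ_str) = 1.2226767.
Var(ȳ_srs) = (1 − 3765/56877)·2230/3765 = 0.55309006.
deff = 1.2226767 / 0.55309006 = 2.2106.

2.2106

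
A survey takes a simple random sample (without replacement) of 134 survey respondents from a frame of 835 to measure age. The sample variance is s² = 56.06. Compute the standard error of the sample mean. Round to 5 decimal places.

Under SRS without replacement, Var(ȳ) = (1 − f)·s²/n with f = n/N = 134/835 = 0.16047904.
Var(ȳ) = (1 − 0.16047904)·56.06/134 = 0.83952096·0.41835821 = 0.35122048.
SE(ȳ) = √(0.35122048) = 0.59264.

0.59264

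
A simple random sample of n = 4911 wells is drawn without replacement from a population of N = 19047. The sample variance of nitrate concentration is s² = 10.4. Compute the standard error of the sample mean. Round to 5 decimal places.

Under SRS without replacement, Var(ȳ) = (1 − f)·s²/n with f = n/N = 4911/19047 = 0.25783588.
Var(ȳ) = (1 − 0.25783588)·10.4/4911 = 0.74216412·0.002117695 = 0.0015716772.
SE(ȳ) = √(0.0015716772) = 0.03964.

0.03964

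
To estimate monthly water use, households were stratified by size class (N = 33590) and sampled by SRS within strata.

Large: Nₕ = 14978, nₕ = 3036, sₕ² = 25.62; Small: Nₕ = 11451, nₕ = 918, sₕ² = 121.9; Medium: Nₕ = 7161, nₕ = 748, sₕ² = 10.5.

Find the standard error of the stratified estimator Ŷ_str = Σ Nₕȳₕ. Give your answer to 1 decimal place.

4262.6

Var(Ŷ_str) = Σₕ Nₕ²(1 − fₕ)sₕ²/nₕ.
Large: 14978²·(1 − 3036/14978)·25.62/3036 = 1.5094136 × 10^6.
Small: 11451²·(1 − 918/11451)·121.9/918 = 1.6016091 × 10^7.
Medium: 7161²·(1 − 748/7161)·10.5/748 = 644647.96.
Sum = 1.8170153 × 10^7.
SE = √(1.8170153 × 10^7) = 4262.6.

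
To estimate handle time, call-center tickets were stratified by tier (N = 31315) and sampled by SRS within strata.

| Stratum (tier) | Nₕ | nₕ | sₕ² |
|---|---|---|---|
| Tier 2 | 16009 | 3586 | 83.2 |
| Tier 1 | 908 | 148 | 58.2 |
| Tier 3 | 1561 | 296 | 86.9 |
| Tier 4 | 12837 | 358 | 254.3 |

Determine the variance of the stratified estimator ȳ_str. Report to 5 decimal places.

Var(ȳ_str) = Σₕ Wₕ²(1 − fₕ)sₕ²/nₕ with Wₕ = Nₕ/N, N = 31315.
Tier 2: Wₕ = 0.51122465; term = 0.51122465²·(1 − 0.22399900)·83.2/3586 = 0.0047054255.
Tier 1: Wₕ = 0.02899569; term = 0.02899569²·(1 − 0.16299559)·58.2/148 = 2.7672977 × 10^-4.
Tier 3: Wₕ = 0.04984832; term = 0.04984832²·(1 − 0.18962204)·86.9/296 = 5.9117582 × 10^-4.
Tier 4: Wₕ = 0.40993134; term = 0.40993134²·(1 − 0.02788814)·254.3/358 = 0.11603843.
Sum = 0.12161176.

0.12161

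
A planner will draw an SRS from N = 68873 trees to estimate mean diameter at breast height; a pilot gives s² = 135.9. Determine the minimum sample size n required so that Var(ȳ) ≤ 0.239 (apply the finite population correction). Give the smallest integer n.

564

Without fpc, n₀ = s²/D = 135.9/0.239 = 568.6192.
With fpc, (1 − n/N)·s²/n ≤ D requires n ≥ n₀/(1 + n₀/N) = 568.6192/(1 + 568.6192/68873) = 563.9631.
Rounding up, n = 564.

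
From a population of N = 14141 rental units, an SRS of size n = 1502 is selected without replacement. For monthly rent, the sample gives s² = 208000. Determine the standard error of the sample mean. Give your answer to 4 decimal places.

Under SRS without replacement, Var(ȳ) = (1 − f)·s²/n with f = n/N = 1502/14141 = 0.10621597.
Var(ȳ) = (1 − 0.10621597)·208000/1502 = 0.89378403·138.48202 = 123.77302.
SE(ȳ) = √(123.77302) = 11.1253.

11.1253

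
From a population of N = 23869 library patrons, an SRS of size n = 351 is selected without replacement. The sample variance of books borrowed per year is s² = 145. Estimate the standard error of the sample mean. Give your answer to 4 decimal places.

Under SRS without replacement, Var(ȳ) = (1 − f)·s²/n with f = n/N = 351/23869 = 0.01470527.
Var(ȳ) = (1 − 0.01470527)·145/351 = 0.98529473·0.41310541 = 0.40703059.
SE(ȳ) = √(0.40703059) = 0.6380.

0.6380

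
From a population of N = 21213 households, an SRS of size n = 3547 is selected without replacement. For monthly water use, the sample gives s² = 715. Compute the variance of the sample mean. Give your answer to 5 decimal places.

Under SRS without replacement, Var(ȳ) = (1 − f)·s²/n with f = n/N = 3547/21213 = 0.16720879.
Var(ȳ) = (1 − 0.16720879)·715/3547 = 0.83279121·0.2015788 = 0.16787305.

0.16787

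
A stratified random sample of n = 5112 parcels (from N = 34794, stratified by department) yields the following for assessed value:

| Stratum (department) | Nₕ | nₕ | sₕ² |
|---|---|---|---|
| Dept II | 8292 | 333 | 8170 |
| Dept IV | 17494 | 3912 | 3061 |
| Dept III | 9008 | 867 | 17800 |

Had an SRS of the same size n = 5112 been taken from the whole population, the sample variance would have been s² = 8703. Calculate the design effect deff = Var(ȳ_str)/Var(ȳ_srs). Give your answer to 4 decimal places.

1.8830

Var(ȳ_str) = Σ Wₕ²(1−fₕ)sₕ²/nₕ with Wₕ = Nₕ/34794:
  Dept II: (8292/34794)²·(1−333/8292)·8170/333 = 1.3374788
  Dept IV: (17494/34794)²·(1−3912/17494)·3061/3912 = 0.15357079
  Dept III: (9008/34794)²·(1−867/9008)·17800/867 = 1.2436504
  → Var(ȳ_str) = 2.7347.
Var(ȳ_srs) = (1 − 5112/34794)·8703/5112 = 1.4523355.
deff = 2.7347 / 1.4523355 = 1.8830.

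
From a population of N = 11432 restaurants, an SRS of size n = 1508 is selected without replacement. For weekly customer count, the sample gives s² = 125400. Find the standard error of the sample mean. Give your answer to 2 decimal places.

8.50

Under SRS without replacement, Var(ȳ) = (1 − f)·s²/n with f = n/N = 1508/11432 = 0.13191043.
Var(ȳ) = (1 − 0.13191043)·125400/1508 = 0.86808957·83.156499 = 72.187289.
SE(ȳ) = √(72.187289) = 8.50.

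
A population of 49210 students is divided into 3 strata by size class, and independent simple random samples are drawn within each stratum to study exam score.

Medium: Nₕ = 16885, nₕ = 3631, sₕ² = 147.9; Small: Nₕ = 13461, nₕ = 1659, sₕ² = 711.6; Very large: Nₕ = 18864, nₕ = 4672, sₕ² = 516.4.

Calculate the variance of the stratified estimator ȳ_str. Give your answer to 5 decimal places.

Var(ȳ_str) = Σₕ Wₕ²(1 − fₕ)sₕ²/nₕ with Wₕ = Nₕ/N, N = 49210.
Medium: Wₕ = 0.34312132; term = 0.34312132²·(1 − 0.21504294)·147.9/3631 = 0.0037642913.
Small: Wₕ = 0.27354196; term = 0.27354196²·(1 − 0.12324493)·711.6/1659 = 0.02813946.
Very large: Wₕ = 0.38333672; term = 0.38333672²·(1 − 0.24766751)·516.4/4672 = 0.012219518.
Sum = 0.044123269.

0.04412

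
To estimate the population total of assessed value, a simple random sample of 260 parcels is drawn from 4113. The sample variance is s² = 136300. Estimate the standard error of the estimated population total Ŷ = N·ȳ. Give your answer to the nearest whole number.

Var(Ŷ) = N²·Var(ȳ) = N²·(1 − n/N)·s²/n.
f = 260/4113 = 0.06321420; Var(ȳ) = 0.93678580·136300/260 = 491.09194.
Var(Ŷ) = 4113² · 491.09194 = 8.3076889 × 10^9.
SE(Ŷ) = √(8.3076889 × 10^9) = 91147.

91147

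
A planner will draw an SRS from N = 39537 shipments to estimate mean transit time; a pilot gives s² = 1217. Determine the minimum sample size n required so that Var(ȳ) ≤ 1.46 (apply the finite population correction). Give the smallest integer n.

Without fpc, n₀ = s²/D = 1217/1.46 = 833.5616.
With fpc, (1 − n/N)·s²/n ≤ D requires n ≥ n₀/(1 + n₀/N) = 833.5616/(1 + 833.5616/39537) = 816.3504.
Rounding up, n = 817.

817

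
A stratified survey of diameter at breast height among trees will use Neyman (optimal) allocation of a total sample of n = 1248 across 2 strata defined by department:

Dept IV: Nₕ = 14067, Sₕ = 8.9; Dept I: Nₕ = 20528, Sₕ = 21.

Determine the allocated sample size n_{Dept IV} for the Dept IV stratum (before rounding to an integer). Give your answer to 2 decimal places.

Neyman allocation: nₕ = n·NₕSₕ / Σⱼ NⱼSⱼ.
Σ NⱼSⱼ = 14067·8.9 + 20528·21 = 556284.3.
n_{Dept IV} = 1248·14067·8.9 / 556284.3 = 280.87.

280.87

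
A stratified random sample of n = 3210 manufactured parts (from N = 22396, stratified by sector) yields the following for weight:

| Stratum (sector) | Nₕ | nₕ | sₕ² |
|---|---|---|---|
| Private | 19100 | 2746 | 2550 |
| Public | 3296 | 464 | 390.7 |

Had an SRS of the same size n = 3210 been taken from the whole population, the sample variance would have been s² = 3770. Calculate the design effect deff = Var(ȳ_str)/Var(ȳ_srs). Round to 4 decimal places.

0.5904

Var(ȳ_str) = Σ Wₕ²(1−fₕ)sₕ²/nₕ with Wₕ = Nₕ/22396:
  Private: (19100/22396)²·(1−2746/19100)·2550/2746 = 0.57830386
  Public: (3296/22396)²·(1−464/3296)·390.7/464 = 0.015669855
  → Var(ȳ_str) = 0.59397372.
Var(ȳ_srs) = (1 − 3210/22396)·3770/3210 = 1.0061212.
deff = 0.59397372 / 1.0061212 = 0.5904.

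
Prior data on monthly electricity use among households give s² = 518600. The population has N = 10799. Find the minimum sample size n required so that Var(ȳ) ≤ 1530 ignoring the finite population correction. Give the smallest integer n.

Without fpc, n₀ = s²/D = 518600/1530 = 338.9542.
Rounding up, n = 339.

339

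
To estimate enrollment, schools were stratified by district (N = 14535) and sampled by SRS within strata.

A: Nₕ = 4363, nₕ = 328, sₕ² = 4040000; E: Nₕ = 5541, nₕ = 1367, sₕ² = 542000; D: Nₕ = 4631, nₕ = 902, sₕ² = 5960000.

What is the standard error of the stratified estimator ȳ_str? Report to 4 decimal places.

Var(ȳ_str) = Σₕ Wₕ²(1 − fₕ)sₕ²/nₕ with Wₕ = Nₕ/N, N = 14535.
A: Wₕ = 0.30017200; term = 0.30017200²·(1 − 0.07517763)·4040000/328 = 1026.3753.
E: Wₕ = 0.38121775; term = 0.38121775²·(1 − 0.24670637)·542000/1367 = 43.405153.
D: Wₕ = 0.31861025; term = 0.31861025²·(1 − 0.19477435)·5960000/902 = 540.10328.
Sum = 1609.8837.
SE = √(1609.8837) = 40.1234.

40.1234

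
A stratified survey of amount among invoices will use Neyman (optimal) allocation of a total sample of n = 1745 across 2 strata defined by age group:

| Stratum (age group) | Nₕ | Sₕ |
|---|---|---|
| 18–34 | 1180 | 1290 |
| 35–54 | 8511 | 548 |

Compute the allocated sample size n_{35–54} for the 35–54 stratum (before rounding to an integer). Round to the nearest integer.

1316

Neyman allocation: nₕ = n·NₕSₕ / Σⱼ NⱼSⱼ.
Σ NⱼSⱼ = 1180·1290 + 8511·548 = 6.186228 × 10^6.
n_{35–54} = 1745·8511·548 / (6.186228 × 10^6) = 1316.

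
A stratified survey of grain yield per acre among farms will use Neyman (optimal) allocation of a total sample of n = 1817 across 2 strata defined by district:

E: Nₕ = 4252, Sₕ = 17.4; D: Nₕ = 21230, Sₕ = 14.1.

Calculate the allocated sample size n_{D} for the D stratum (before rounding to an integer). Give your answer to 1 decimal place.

Neyman allocation: nₕ = n·NₕSₕ / Σⱼ NⱼSⱼ.
Σ NⱼSⱼ = 4252·17.4 + 21230·14.1 = 373327.8.
n_{D} = 1817·21230·14.1 / 373327.8 = 1456.9.

1456.9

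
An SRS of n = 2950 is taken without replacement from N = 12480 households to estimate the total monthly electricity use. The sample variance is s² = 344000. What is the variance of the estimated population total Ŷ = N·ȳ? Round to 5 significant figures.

Var(Ŷ) = N²·Var(ȳ) = N²·(1 − n/N)·s²/n.
f = 2950/12480 = 0.23637821; Var(ȳ) = 0.76362179·344000/2950 = 89.046067.
Var(Ŷ) = 12480² · 89.046067 = 1.3868961 × 10^10.

1.3869 × 10^10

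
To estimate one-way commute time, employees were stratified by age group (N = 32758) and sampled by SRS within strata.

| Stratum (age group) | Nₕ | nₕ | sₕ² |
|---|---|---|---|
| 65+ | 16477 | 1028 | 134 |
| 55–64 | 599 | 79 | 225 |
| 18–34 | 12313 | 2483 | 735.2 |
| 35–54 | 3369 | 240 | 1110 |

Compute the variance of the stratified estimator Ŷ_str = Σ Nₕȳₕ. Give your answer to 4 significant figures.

1.187 × 10^8

Var(Ŷ_str) = Σₕ Nₕ²(1 − fₕ)sₕ²/nₕ.
65+: 16477²·(1 − 1028/16477)·134/1028 = 3.3181056 × 10^7.
55–64: 599²·(1 − 79/599)·225/79 = 887126.58.
18–34: 12313²·(1 − 2483/12313)·735.2/2483 = 3.5838199 × 10^7.
35–54: 3369²·(1 − 240/3369)·1110/240 = 4.8754905 × 10^7.
Sum = 1.1866129 × 10^8.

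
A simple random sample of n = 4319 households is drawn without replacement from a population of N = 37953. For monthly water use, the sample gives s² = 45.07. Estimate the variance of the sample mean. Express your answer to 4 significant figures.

Under SRS without replacement, Var(ȳ) = (1 − f)·s²/n with f = n/N = 4319/37953 = 0.11379865.
Var(ȳ) = (1 − 0.11379865)·45.07/4319 = 0.88620135·0.010435286 = 0.0092477645.

0.009248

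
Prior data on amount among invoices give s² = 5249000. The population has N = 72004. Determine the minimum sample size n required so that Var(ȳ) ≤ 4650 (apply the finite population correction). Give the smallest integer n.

Without fpc, n₀ = s²/D = 5249000/4650 = 1128.8172.
With fpc, (1 − n/N)·s²/n ≤ D requires n ≥ n₀/(1 + n₀/N) = 1128.8172/(1 + 1128.8172/72004) = 1111.3937.
Rounding up, n = 1112.

1112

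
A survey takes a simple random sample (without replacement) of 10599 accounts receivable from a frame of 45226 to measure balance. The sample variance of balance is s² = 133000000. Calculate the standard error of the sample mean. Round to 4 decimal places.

98.0182

Under SRS without replacement, Var(ȳ) = (1 − f)·s²/n with f = n/N = 10599/45226 = 0.23435634.
Var(ȳ) = (1 − 0.23435634)·133000000/10599 = 0.76564366·12548.354 = 9607.5673.
SE(ȳ) = √(9607.5673) = 98.0182.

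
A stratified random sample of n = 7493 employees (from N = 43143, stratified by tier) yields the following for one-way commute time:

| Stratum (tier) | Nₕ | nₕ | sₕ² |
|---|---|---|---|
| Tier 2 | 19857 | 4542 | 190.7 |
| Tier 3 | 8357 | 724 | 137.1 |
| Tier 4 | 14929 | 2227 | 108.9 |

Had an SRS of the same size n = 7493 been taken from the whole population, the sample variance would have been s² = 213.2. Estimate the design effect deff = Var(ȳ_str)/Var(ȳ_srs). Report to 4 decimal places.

Var(ȳ_str) = Σ Wₕ²(1−fₕ)sₕ²/nₕ with Wₕ = Nₕ/43143:
  Tier 2: (19857/43143)²·(1−4542/19857)·190.7/4542 = 0.0068598326
  Tier 3: (8357/43143)²·(1−724/8357)·137.1/724 = 0.0064896888
  Tier 4: (14929/43143)²·(1−2227/14929)·108.9/2227 = 0.0049818404
  → Var(ȳ_str) = 0.018331362.
Var(ȳ_srs) = (1 − 7493/43143)·213.2/7493 = 0.023511518.
deff = 0.018331362 / 0.023511518 = 0.7797.

0.7797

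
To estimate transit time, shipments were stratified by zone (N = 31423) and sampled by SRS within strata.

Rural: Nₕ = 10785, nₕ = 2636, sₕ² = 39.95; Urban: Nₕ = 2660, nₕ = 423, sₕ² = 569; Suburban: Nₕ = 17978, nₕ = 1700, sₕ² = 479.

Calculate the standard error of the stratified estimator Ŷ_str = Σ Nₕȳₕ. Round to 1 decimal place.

9580.9

Var(Ŷ_str) = Σₕ Nₕ²(1 − fₕ)sₕ²/nₕ.
Rural: 10785²·(1 − 2636/10785)·39.95/2636 = 1.3319743 × 10^6.
Urban: 2660²·(1 − 423/2660)·569/423 = 8.0042293 × 10^6.
Suburban: 17978²·(1 − 1700/17978)·479/1700 = 8.2457281 × 10^7.
Sum = 9.1793485 × 10^7.
SE = √(9.1793485 × 10^7) = 9580.9.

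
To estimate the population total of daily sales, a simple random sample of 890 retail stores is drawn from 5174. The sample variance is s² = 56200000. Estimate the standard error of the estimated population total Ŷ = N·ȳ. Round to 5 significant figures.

1.1831 × 10^6

Var(Ŷ) = N²·Var(ȳ) = N²·(1 − n/N)·s²/n.
f = 890/5174 = 0.17201392; Var(ȳ) = 0.82798608·56200000/890 = 52284.065.
Var(Ŷ) = 5174² · 52284.065 = 1.3996589 × 10^12.
SE(Ŷ) = √(1.3996589 × 10^12) = 1.1831 × 10^6.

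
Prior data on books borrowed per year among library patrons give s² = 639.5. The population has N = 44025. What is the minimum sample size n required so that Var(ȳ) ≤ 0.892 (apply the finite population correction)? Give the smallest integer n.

Without fpc, n₀ = s²/D = 639.5/0.892 = 716.9283.
With fpc, (1 − n/N)·s²/n ≤ D requires n ≥ n₀/(1 + n₀/N) = 716.9283/(1 + 716.9283/44025) = 705.4405.
Rounding up, n = 706.

706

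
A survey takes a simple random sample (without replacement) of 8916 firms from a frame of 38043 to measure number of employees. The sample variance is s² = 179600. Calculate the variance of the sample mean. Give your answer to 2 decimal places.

15.42

Under SRS without replacement, Var(ȳ) = (1 − f)·s²/n with f = n/N = 8916/38043 = 0.23436637.
Var(ȳ) = (1 − 0.23436637)·179600/8916 = 0.76563363·20.143562 = 15.422589.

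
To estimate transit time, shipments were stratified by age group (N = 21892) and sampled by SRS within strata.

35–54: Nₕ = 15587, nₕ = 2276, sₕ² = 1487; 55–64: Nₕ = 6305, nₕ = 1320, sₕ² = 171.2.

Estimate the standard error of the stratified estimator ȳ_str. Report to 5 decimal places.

0.53976

Var(ȳ_str) = Σₕ Wₕ²(1 − fₕ)sₕ²/nₕ with Wₕ = Nₕ/N, N = 21892.
35–54: Wₕ = 0.71199525; term = 0.71199525²·(1 − 0.14601912)·1487/2276 = 0.28284014.
55–64: Wₕ = 0.28800475; term = 0.28800475²·(1 − 0.20935765)·171.2/1320 = 0.0085056832.
Sum = 0.29134582.
SE = √(0.29134582) = 0.53976.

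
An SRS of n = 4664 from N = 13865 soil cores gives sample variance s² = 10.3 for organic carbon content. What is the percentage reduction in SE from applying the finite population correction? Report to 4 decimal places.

f = n/N = 4664/13865 = 0.33638658.
SE_no-fpc = √(s²/n) = 0.046993668; SE_fpc = √((1−f)s²/n) = 0.038282203.
Ratio = √(1−f) = 0.81462471. Reduction = 100·(1 − 0.81462471) = 18.5375%.

18.5375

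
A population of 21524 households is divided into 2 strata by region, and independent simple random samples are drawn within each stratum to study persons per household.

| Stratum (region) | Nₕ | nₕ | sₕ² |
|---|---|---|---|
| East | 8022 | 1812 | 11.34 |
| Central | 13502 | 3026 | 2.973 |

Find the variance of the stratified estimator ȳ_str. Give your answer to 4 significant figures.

9.729 × 10^-4

Var(ȳ_str) = Σₕ Wₕ²(1 − fₕ)sₕ²/nₕ with Wₕ = Nₕ/N, N = 21524.
East: Wₕ = 0.37270024; term = 0.37270024²·(1 − 0.22587883)·11.34/1812 = 6.7295055 × 10^-4.
Central: Wₕ = 0.62729976; term = 0.62729976²·(1 − 0.22411495)·2.973/3026 = 2.9996709 × 10^-4.
Sum = 9.7291764 × 10^-4.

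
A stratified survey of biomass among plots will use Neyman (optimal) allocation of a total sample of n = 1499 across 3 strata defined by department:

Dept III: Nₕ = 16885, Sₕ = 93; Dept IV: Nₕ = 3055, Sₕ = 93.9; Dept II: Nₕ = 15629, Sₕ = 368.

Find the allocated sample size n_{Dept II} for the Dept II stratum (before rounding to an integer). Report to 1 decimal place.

1133.1

Neyman allocation: nₕ = n·NₕSₕ / Σⱼ NⱼSⱼ.
Σ NⱼSⱼ = 16885·93 + 3055·93.9 + 15629·368 = 7.6086415 × 10^6.
n_{Dept II} = 1499·15629·368 / (7.6086415 × 10^6) = 1133.1.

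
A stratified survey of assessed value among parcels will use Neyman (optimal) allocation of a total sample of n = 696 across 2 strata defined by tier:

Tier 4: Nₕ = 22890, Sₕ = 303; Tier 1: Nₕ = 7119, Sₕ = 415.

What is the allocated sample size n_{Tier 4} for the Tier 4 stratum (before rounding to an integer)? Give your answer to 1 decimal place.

488.1

Neyman allocation: nₕ = n·NₕSₕ / Σⱼ NⱼSⱼ.
Σ NⱼSⱼ = 22890·303 + 7119·415 = 9.890055 × 10^6.
n_{Tier 4} = 696·22890·303 / (9.890055 × 10^6) = 488.1.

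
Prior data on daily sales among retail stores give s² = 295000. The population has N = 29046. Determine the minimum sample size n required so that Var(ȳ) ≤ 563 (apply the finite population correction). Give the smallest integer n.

Without fpc, n₀ = s²/D = 295000/563 = 523.9787.
With fpc, (1 − n/N)·s²/n ≤ D requires n ≥ n₀/(1 + n₀/N) = 523.9787/(1 + 523.9787/29046) = 514.6938.
Rounding up, n = 515.

515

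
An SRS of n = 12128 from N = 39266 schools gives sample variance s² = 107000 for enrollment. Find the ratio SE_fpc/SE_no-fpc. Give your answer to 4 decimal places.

0.8313

f = n/N = 12128/39266 = 0.30886772.
SE_no-fpc = √(s²/n) = 2.9702793; SE_fpc = √((1−f)s²/n) = 2.4693229.
Ratio = √(1−f) = 0.83134366.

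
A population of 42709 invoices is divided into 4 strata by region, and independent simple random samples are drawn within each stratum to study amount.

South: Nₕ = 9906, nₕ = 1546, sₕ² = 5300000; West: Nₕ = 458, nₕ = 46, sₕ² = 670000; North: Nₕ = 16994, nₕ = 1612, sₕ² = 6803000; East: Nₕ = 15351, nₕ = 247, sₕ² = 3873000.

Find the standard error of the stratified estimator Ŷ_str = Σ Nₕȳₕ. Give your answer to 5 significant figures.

Var(Ŷ_str) = Σₕ Nₕ²(1 − fₕ)sₕ²/nₕ.
South: 9906²·(1 − 1546/9906)·5300000/1546 = 2.8390365 × 10^11.
West: 458²·(1 − 46/458)·670000/46 = 2.7483983 × 10^9.
North: 16994²·(1 − 1612/16994)·6803000/1612 = 1.1031736 × 10^12.
East: 15351²·(1 − 247/15351)·3873000/247 = 3.6356259 × 10^12.
Sum = 5.0254515 × 10^12.
SE = √(5.0254515 × 10^12) = 2.2418 × 10^6.

2.2418 × 10^6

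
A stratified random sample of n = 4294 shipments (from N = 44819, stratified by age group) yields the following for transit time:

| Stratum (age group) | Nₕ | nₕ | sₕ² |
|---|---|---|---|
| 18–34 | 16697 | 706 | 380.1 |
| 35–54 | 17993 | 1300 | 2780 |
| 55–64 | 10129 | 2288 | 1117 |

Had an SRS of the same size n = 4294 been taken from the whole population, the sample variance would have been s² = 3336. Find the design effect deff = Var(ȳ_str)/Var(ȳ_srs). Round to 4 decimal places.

0.5845

Var(ȳ_str) = Σ Wₕ²(1−fₕ)sₕ²/nₕ with Wₕ = Nₕ/44819:
  18–34: (16697/44819)²·(1−706/16697)·380.1/706 = 0.071562073
  35–54: (17993/44819)²·(1−1300/17993)·2780/1300 = 0.31975334
  55–64: (10129/44819)²·(1−2288/10129)·1117/2288 = 0.01930238
  → Var(ȳ_str) = 0.41061779.
Var(ȳ_srs) = (1 − 4294/44819)·3336/4294 = 0.70246528.
deff = 0.41061779 / 0.70246528 = 0.5845.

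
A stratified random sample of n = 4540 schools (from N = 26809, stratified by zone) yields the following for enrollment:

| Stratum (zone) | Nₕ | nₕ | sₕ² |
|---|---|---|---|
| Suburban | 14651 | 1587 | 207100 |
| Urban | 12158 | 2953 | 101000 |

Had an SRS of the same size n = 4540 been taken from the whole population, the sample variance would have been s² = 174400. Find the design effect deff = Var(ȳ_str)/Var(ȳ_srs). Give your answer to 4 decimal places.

1.2560

Var(ȳ_str) = Σ Wₕ²(1−fₕ)sₕ²/nₕ with Wₕ = Nₕ/26809:
  Suburban: (14651/26809)²·(1−1587/14651)·207100/1587 = 34.752446
  Urban: (12158/26809)²·(1−2953/12158)·101000/2953 = 5.3257727
  → Var(ȳ_str) = 40.078219.
Var(ȳ_srs) = (1 − 4540/26809)·174400/4540 = 31.908819.
deff = 40.078219 / 31.908819 = 1.2560.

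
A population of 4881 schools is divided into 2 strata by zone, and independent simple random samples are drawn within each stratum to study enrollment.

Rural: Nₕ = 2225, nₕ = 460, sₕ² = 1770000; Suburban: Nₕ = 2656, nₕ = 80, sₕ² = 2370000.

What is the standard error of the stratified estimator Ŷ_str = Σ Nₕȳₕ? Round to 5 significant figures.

466690

Var(Ŷ_str) = Σₕ Nₕ²(1 − fₕ)sₕ²/nₕ.
Rural: 2225²·(1 − 460/2225)·1770000/460 = 1.5110894 × 10^10.
Suburban: 2656²·(1 − 80/2656)·2370000/80 = 2.0268998 × 10^11.
Sum = 2.1780087 × 10^11.
SE = √(2.1780087 × 10^11) = 466690.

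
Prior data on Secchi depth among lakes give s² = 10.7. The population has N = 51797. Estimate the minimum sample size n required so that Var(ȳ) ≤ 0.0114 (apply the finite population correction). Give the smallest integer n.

922

Without fpc, n₀ = s²/D = 10.7/0.0114 = 938.5965.
With fpc, (1 − n/N)·s²/n ≤ D requires n ≥ n₀/(1 + n₀/N) = 938.5965/(1 + 938.5965/51797) = 921.8912.
Rounding up, n = 922.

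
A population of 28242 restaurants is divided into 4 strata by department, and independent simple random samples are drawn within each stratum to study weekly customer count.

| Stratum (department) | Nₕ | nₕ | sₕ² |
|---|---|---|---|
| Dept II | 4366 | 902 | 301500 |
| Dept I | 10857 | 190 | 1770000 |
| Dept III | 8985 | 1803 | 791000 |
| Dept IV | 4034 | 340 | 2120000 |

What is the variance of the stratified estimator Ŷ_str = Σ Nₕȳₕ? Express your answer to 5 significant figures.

1.2052 × 10^12

Var(Ŷ_str) = Σₕ Nₕ²(1 − fₕ)sₕ²/nₕ.
Dept II: 4366²·(1 − 902/4366)·301500/902 = 5.0552472 × 10^9.
Dept I: 10857²·(1 − 190/10857)·1770000/190 = 1.0788767 × 10^12.
Dept III: 8985²·(1 − 1803/8985)·791000/1803 = 2.8310285 × 10^10.
Dept IV: 4034²·(1 − 340/4034)·2120000/340 = 9.2915834 × 10^10.
Sum = 1.2051581 × 10^12.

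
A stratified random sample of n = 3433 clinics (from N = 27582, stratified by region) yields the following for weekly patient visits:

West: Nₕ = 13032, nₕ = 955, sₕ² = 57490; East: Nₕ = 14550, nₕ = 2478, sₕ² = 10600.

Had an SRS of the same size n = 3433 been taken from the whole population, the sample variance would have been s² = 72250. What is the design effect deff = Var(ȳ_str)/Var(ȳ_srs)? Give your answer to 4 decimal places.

Var(ȳ_str) = Σ Wₕ²(1−fₕ)sₕ²/nₕ with Wₕ = Nₕ/27582:
  West: (13032/27582)²·(1−955/13032)·57490/955 = 12.453963
  East: (14550/27582)²·(1−2478/14550)·10600/2478 = 0.98763228
  → Var(ȳ_str) = 13.441595.
Var(ȳ_srs) = (1 − 3433/27582)·72250/3433 = 18.426271.
deff = 13.441595 / 18.426271 = 0.7295.

0.7295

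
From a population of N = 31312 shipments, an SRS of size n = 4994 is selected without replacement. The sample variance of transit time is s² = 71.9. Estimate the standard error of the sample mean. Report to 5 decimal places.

0.11000

Under SRS without replacement, Var(ȳ) = (1 − f)·s²/n with f = n/N = 4994/31312 = 0.15949157.
Var(ȳ) = (1 − 0.15949157)·71.9/4994 = 0.84050843·0.014397277 = 0.012101032.
SE(ȳ) = √(0.012101032) = 0.11000.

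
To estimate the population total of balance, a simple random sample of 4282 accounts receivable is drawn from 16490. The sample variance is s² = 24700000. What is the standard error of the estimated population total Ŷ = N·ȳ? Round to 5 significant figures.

Var(Ŷ) = N²·Var(ȳ) = N²·(1 − n/N)·s²/n.
f = 4282/16490 = 0.25967253; Var(ȳ) = 0.74032747·24700000/4282 = 4270.4551.
Var(Ŷ) = 16490² · 4270.4551 = 1.1612226 × 10^12.
SE(Ŷ) = √(1.1612226 × 10^12) = 1.0776 × 10^6.

1.0776 × 10^6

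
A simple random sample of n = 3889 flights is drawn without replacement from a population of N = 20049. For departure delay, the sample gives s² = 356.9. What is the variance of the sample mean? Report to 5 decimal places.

Under SRS without replacement, Var(ȳ) = (1 − f)·s²/n with f = n/N = 3889/20049 = 0.19397476.
Var(ȳ) = (1 − 0.19397476)·356.9/3889 = 0.80602524·0.091771664 = 0.073970277.

0.07397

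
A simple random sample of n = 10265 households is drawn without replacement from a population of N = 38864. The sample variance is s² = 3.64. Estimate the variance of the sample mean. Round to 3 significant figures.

Under SRS without replacement, Var(ȳ) = (1 − f)·s²/n with f = n/N = 10265/38864 = 0.26412618.
Var(ȳ) = (1 − 0.26412618)·3.64/10265 = 0.73587382·3.5460302 × 10^-4 = 2.6094308 × 10^-4.

2.61 × 10^-4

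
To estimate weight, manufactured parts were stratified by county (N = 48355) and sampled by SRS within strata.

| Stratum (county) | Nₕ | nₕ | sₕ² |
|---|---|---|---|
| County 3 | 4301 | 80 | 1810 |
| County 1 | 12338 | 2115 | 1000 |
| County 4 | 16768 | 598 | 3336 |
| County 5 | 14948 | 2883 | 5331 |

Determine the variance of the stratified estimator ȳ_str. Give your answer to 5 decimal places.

Var(ȳ_str) = Σₕ Wₕ²(1 − fₕ)sₕ²/nₕ with Wₕ = Nₕ/N, N = 48355.
County 3: Wₕ = 0.08894633; term = 0.08894633²·(1 − 0.01860033)·1810/80 = 0.17566717.
County 1: Wₕ = 0.25515459; term = 0.25515459²·(1 − 0.17142162)·1000/2115 = 0.025505273.
County 4: Wₕ = 0.34676869; term = 0.34676869²·(1 − 0.03566317)·3336/598 = 0.64689436.
County 5: Wₕ = 0.30913039; term = 0.30913039²·(1 − 0.19286861)·5331/2883 = 0.14262369.
Sum = 0.99069049.

0.99069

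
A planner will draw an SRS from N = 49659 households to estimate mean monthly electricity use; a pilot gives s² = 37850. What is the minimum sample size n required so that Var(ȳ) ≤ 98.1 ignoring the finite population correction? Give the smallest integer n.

Without fpc, n₀ = s²/D = 37850/98.1 = 385.8308.
Rounding up, n = 386.

386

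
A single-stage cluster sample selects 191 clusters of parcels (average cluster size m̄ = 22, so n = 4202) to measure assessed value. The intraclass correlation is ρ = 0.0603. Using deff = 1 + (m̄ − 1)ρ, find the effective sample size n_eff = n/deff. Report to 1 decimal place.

1854.1

deff = 1 + (22 − 1)·0.0603 = 1 + 1.2663 = 2.2663.
n_eff = 4202 / 2.2663 = 1854.1.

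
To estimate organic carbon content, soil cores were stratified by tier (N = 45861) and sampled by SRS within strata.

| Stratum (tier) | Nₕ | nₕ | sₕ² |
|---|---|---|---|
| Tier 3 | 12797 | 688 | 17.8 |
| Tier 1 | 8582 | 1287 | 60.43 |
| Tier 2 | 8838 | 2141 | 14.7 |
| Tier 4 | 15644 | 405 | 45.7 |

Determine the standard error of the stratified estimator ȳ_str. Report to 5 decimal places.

Var(ȳ_str) = Σₕ Wₕ²(1 − fₕ)sₕ²/nₕ with Wₕ = Nₕ/N, N = 45861.
Tier 3: Wₕ = 0.27903883; term = 0.27903883²·(1 − 0.05376260)·17.8/688 = 0.0019061671.
Tier 1: Wₕ = 0.18713068; term = 0.18713068²·(1 − 0.14996504)·60.43/1287 = 0.0013976577.
Tier 2: Wₕ = 0.19271276; term = 0.19271276²·(1 − 0.24224938)·14.7/2141 = 1.9321815 × 10^-4.
Tier 4: Wₕ = 0.34111773; term = 0.34111773²·(1 − 0.02588852)·45.7/405 = 0.012790232.
Sum = 0.016287275.
SE = √(0.016287275) = 0.12762.

0.12762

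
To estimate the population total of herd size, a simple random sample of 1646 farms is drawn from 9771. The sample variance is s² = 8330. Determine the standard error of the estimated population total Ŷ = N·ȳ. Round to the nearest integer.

Var(Ŷ) = N²·Var(ȳ) = N²·(1 − n/N)·s²/n.
f = 1646/9771 = 0.16845768; Var(ȳ) = 0.83154232·8330/1646 = 4.2082306.
Var(Ŷ) = 9771² · 4.2082306 = 4.0177005 × 10^8.
SE(Ŷ) = √(4.0177005 × 10^8) = 20044.

20044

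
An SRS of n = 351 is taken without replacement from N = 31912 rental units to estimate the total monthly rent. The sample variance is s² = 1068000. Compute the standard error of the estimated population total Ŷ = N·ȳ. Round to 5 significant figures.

1.7506 × 10^6

Var(Ŷ) = N²·Var(ȳ) = N²·(1 − n/N)·s²/n.
f = 351/31912 = 0.01099900; Var(ȳ) = 0.98900100·1068000/351 = 3009.268.
Var(Ŷ) = 31912² · 3009.268 = 3.0645655 × 10^12.
SE(Ŷ) = √(3.0645655 × 10^12) = 1.7506 × 10^6.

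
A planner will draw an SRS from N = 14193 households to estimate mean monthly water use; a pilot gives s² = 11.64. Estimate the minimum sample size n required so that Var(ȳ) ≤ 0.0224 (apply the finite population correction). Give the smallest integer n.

502

Without fpc, n₀ = s²/D = 11.64/0.0224 = 519.6429.
With fpc, (1 − n/N)·s²/n ≤ D requires n ≥ n₀/(1 + n₀/N) = 519.6429/(1 + 519.6429/14193) = 501.2894.
Rounding up, n = 502.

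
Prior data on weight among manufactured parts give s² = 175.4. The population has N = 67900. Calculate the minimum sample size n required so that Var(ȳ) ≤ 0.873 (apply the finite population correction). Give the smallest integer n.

Without fpc, n₀ = s²/D = 175.4/0.873 = 200.9164.
With fpc, (1 − n/N)·s²/n ≤ D requires n ≥ n₀/(1 + n₀/N) = 200.9164/(1 + 200.9164/67900) = 200.3236.
Rounding up, n = 201.

201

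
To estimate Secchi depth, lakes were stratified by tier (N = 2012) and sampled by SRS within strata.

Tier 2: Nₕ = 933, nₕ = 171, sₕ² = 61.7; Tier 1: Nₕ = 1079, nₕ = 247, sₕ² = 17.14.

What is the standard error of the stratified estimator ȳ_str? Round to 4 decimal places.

Var(ȳ_str) = Σₕ Wₕ²(1 − fₕ)sₕ²/nₕ with Wₕ = Nₕ/N, N = 2012.
Tier 2: Wₕ = 0.46371769; term = 0.46371769²·(1 − 0.18327974)·61.7/171 = 0.063367959.
Tier 1: Wₕ = 0.53628231; term = 0.53628231²·(1 − 0.22891566)·17.14/247 = 0.015388727.
Sum = 0.078756686.
SE = √(0.078756686) = 0.2806.

0.2806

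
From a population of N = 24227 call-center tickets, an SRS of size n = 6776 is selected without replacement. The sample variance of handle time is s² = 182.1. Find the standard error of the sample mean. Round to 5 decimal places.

0.13913

Under SRS without replacement, Var(ȳ) = (1 − f)·s²/n with f = n/N = 6776/24227 = 0.27968795.
Var(ȳ) = (1 − 0.27968795)·182.1/6776 = 0.72031205·0.026874262 = 0.019357855.
SE(ȳ) = √(0.019357855) = 0.13913.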